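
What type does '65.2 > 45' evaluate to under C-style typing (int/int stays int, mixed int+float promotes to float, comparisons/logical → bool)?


Operand types: float > int
Rule: comparison yields bool
Result type: bool


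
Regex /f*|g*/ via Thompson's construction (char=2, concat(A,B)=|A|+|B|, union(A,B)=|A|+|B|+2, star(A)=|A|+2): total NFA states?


Syntax tree has 2 char leaf(s), 1 union(s), 2 star(s)
chars contribute 2×2 = 4; each union adds +2; each star adds +2
Total: 4 + 2 + 4 = 10 states


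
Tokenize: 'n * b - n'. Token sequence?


Scan left to right, longest-match per lexeme
Tokens: ID(n), OP(*), ID(b), OP(-), ID(n)


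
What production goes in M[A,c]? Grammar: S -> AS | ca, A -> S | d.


For [A, c]: 'c' ∈ FIRST(S)
Entry: A -> S


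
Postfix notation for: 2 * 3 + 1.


Left to right (same or higher precedence on left)
Postfix: 2 3 * 1 +


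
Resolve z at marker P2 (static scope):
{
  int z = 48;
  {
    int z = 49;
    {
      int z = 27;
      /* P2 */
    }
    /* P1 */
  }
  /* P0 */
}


z declared in the same block as P2
z = 27


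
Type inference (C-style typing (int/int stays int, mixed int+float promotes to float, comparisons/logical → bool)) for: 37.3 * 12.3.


Operand types: float * float
Rule: mixed int/float promotes to float; int/int stays int
Result type: float


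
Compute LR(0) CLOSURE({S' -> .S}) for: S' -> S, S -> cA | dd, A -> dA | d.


Start: S' -> .S
For each item with dot before a nonterminal B, add B -> .γ for every B-production
Closure: [S' -> .S, S -> .cA, S -> .dd]


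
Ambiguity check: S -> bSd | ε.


balanced b^n…d^n: each string has a unique parse
Unambiguous


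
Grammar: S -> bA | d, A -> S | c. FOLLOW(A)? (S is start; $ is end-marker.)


$ ∈ FOLLOW(S). For each A -> αBβ: add FIRST(β)\{ε} to FOLLOW(B); if β nullable, add FOLLOW(A).
FOLLOW(A) = {$}


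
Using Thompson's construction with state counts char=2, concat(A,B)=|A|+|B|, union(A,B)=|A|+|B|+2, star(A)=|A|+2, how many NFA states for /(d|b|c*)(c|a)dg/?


Syntax tree has 7 char leaf(s), 3 union(s), 1 star(s)
chars contribute 7×2 = 14; each union adds +2; each star adds +2
Total: 14 + 6 + 2 = 22 states


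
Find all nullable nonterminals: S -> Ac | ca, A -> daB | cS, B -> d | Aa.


A nonterminal is nullable iff some alternative derives ε (directly, or every symbol in it is nullable)
Nullable: {}


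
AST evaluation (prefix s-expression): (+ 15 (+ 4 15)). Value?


Evaluate inner: (+ 4 15) = 19
Evaluate root: (+ 15 19) = 34
Result: 34


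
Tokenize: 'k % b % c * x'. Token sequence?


Scan left to right, longest-match per lexeme
Tokens: ID(k), OP(%), ID(b), OP(%), ID(c), OP(*), ID(x)


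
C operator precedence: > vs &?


'>' is relational (level 7); '&' is bitwise AND (level 5)
Higher level binds tighter
'>' has higher precedence than '&'


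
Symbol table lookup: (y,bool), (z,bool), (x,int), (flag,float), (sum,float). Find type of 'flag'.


Lookup 'flag' → type float


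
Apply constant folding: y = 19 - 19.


19 - 19 = 0 at compile time
Optimized: y = 0


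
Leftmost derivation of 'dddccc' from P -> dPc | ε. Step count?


Derivation: P => dPc => ddPcc => dddPccc => dddccc
Steps: 4


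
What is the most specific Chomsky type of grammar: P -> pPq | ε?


Single nonterminal LHS, but p^n q^n is not regular
Classification: Type 2 (Context-Free)


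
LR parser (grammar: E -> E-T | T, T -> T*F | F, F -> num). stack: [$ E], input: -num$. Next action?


shift '-' to continue E -> E-T
Action: shift


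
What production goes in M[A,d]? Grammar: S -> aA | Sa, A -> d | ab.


For [A, d]: 'd' ∈ FIRST(d)
Entry: A -> d


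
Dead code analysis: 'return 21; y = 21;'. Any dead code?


statement follows a return and is unreachable
Dead: 'y = 21'


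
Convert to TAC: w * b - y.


Break into single-operator statements:
t1 = w * b
t2 = t1 - y


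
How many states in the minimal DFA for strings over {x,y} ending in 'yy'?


Track the longest suffix of input matching a prefix of 'yy': 3 classes (prefixes of length 0..2)
Minimal DFA: 3 states


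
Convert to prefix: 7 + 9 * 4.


'*' binds tighter: tree is (+ 7 (* 9 4))
Prefix: + 7 * 9 4


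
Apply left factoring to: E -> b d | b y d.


Common prefix: 'b'
Factored: E -> b E', E' -> d | y d


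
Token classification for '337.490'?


Pattern: digits with a decimal point
Type: FLOAT_LITERAL


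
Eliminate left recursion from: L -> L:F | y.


Left-recursive alternatives: L:F; non-recursive: y
Introduce L': L -> yL', L' -> :FL' | ε


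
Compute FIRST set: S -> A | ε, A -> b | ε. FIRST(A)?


Per alternative of A: FIRST(b) = {b}; FIRST(ε) = {ε}
FIRST(A) = {b, ε}


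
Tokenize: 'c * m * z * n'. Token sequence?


Scan left to right, longest-match per lexeme
Tokens: ID(c), OP(*), ID(m), OP(*), ID(z), OP(*), ID(n)


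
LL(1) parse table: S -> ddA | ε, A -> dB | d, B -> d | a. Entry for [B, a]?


For [B, a]: 'a' ∈ FIRST(a)
Entry: B -> a


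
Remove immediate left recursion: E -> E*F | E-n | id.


Left-recursive alternatives: E*F, E-n; non-recursive: id
Introduce E': E -> idE', E' -> *FE' | -nE' | ε


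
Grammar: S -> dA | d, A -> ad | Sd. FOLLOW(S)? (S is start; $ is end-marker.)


$ ∈ FOLLOW(S). For each A -> αBβ: add FIRST(β)\{ε} to FOLLOW(B); if β nullable, add FOLLOW(A).
FOLLOW(S) = {$, d}


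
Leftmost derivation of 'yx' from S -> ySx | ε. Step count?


Derivation: S => ySx => yx
Steps: 2


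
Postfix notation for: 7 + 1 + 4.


Left to right (same or higher precedence on left)
Postfix: 7 1 + 4 +


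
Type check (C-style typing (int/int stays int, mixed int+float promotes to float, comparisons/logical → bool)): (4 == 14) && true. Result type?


Operand types: bool && bool
Rule: logical operators take bool operands and yield bool
Result type: bool


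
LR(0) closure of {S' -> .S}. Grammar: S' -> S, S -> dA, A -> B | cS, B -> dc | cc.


Start: S' -> .S
For each item with dot before a nonterminal B, add B -> .γ for every B-production
Closure: [S' -> .S, S -> .dA]


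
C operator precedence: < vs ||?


'<' is relational (level 7); '||' is logical OR (level 1)
Higher level binds tighter
'<' has higher precedence than '||'


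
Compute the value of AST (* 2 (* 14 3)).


Evaluate inner: (* 14 3) = 42
Evaluate root: (* 2 42) = 84
Result: 84


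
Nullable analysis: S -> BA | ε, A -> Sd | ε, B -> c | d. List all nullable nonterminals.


A nonterminal is nullable iff some alternative derives ε (directly, or every symbol in it is nullable)
Nullable: {A, S}


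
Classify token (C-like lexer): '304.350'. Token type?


Pattern: digits with a decimal point
Type: FLOAT_LITERAL


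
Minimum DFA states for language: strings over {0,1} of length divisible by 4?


Track length mod 4: states 0..3, accept at 0
Minimal DFA: 4 states


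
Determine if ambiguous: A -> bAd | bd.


balanced b^n…d^n: each string has a unique parse
Unambiguous


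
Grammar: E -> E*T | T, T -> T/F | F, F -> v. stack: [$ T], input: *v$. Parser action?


lookahead ∉ {/} so T won't extend; reduce E -> T
Action: reduce (E -> T)


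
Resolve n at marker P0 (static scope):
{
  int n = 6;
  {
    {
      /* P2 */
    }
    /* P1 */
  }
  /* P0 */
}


n declared in the same block as P0
n = 6


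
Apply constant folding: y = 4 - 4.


4 - 4 = 0 at compile time
Optimized: y = 0


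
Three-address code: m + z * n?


Break into single-operator statements:
t1 = z * n
t2 = m + t1


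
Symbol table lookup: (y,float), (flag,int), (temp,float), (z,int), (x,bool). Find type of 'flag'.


Lookup 'flag' → type int


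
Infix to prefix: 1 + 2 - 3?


left-to-right (same/higher precedence on left): tree is (- (+ 1 2) 3)
Prefix: - + 1 2 3


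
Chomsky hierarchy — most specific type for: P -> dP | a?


Right-linear: every RHS is a terminal or a terminal followed by one nonterminal
Classification: Type 3 (Regular)


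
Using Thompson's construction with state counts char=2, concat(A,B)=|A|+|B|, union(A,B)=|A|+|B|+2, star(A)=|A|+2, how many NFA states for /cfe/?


Syntax tree has 3 char leaf(s), 0 union(s), 0 star(s)
chars contribute 3×2 = 6; each union adds +2; each star adds +2
Total: 6 + 0 + 0 = 6 states


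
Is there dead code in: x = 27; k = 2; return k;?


x is assigned but never read
Dead: 'x = 27'


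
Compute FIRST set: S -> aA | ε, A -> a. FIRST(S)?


Per alternative of S: FIRST(aA) = {a}; FIRST(ε) = {ε}
FIRST(S) = {a, ε}


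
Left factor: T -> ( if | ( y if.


Common prefix: '('
Factored: T -> ( T', T' -> if | y if


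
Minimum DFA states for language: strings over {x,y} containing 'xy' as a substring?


KMP-style automaton: 2 progress states + 1 absorbing accept = 3
Minimal DFA: 3 states


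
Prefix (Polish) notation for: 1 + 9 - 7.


left-to-right (same/higher precedence on left): tree is (- (+ 1 9) 7)
Prefix: - + 1 9 7


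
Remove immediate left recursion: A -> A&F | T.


Left-recursive alternatives: A&F; non-recursive: T
Introduce A': A -> TA', A' -> &FA' | ε


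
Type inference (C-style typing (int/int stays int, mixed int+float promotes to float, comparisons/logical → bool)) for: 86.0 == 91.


Operand types: float == int
Rule: comparison yields bool
Result type: bool


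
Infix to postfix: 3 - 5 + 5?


Left to right (same or higher precedence on left)
Postfix: 3 5 - 5 +


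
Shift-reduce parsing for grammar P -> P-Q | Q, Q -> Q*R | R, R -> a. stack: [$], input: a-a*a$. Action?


no handle on stack; shift 'a'
Action: shift


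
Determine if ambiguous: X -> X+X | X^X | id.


'id+id^id' has two parse trees (no precedence encoded between + and ^)
Ambiguous


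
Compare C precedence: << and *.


'*' is multiplicative (level 10); '<<' is shift (level 8)
Higher level binds tighter
'*' has higher precedence than '<<'


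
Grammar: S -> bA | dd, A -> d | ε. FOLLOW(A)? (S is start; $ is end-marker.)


$ ∈ FOLLOW(S). For each A -> αBβ: add FIRST(β)\{ε} to FOLLOW(B); if β nullable, add FOLLOW(A).
FOLLOW(A) = {$}


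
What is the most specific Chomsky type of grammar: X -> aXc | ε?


Single nonterminal LHS, but a^n c^n is not regular
Classification: Type 2 (Context-Free)


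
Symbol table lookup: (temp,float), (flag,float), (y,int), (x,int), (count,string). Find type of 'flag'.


Lookup 'flag' → type float


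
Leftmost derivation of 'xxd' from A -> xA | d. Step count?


Derivation: A => xA => xxA => xxd
Steps: 3


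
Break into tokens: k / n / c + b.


Scan left to right, longest-match per lexeme
Tokens: ID(k), OP(/), ID(n), OP(/), ID(c), OP(+), ID(b)


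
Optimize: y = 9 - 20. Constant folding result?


9 - 20 = -11 at compile time
Optimized: y = -11


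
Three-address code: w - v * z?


Break into single-operator statements:
t1 = v * z
t2 = w - t1


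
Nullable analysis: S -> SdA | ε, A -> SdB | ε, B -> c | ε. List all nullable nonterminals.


A nonterminal is nullable iff some alternative derives ε (directly, or every symbol in it is nullable)
Nullable: {A, B, S}


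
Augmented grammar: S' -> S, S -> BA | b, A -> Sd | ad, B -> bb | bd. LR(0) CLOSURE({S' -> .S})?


Start: S' -> .S
For each item with dot before a nonterminal B, add B -> .γ for every B-production
Closure: [S' -> .S, S -> .BA, S -> .b, B -> .bb, B -> .bd]


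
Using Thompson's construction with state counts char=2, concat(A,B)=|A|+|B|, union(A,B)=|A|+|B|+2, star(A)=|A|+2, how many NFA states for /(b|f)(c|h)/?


Syntax tree has 4 char leaf(s), 2 union(s), 0 star(s)
chars contribute 4×2 = 8; each union adds +2; each star adds +2
Total: 8 + 4 + 0 = 12 states


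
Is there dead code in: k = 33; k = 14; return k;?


first assignment to k is overwritten before any read
Dead: 'k = 33'


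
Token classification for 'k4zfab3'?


Pattern: letter/underscore followed by alphanumerics, not a keyword
Type: IDENTIFIER


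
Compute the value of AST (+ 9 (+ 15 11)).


Evaluate inner: (+ 15 11) = 26
Evaluate root: (+ 9 26) = 35
Result: 35


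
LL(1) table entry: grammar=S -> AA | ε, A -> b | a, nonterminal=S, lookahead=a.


For [S, a]: 'a' ∈ FIRST(AA)
Entry: S -> AA


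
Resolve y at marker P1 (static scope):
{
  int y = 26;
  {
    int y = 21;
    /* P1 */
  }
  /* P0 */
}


y declared in the same block as P1
y = 21


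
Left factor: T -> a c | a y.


Common prefix: 'a'
Factored: T -> a T', T' -> c | y


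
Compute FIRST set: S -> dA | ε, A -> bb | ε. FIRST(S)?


Per alternative of S: FIRST(dA) = {d}; FIRST(ε) = {ε}
FIRST(S) = {d, ε}


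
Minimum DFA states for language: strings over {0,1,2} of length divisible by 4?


Track length mod 4: states 0..3, accept at 0
Minimal DFA: 4 states


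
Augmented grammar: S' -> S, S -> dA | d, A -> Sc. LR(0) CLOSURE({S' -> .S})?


Start: S' -> .S
For each item with dot before a nonterminal B, add B -> .γ for every B-production
Closure: [S' -> .S, S -> .dA, S -> .d]


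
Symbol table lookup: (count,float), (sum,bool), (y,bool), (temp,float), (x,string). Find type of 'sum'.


Lookup 'sum' → type bool


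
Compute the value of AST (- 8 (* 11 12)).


Evaluate inner: (* 11 12) = 132
Evaluate root: (- 8 132) = -124
Result: -124


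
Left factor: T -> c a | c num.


Common prefix: 'c'
Factored: T -> c T', T' -> a | num


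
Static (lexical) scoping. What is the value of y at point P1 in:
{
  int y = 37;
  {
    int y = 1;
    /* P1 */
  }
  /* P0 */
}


y declared in the same block as P1
y = 1


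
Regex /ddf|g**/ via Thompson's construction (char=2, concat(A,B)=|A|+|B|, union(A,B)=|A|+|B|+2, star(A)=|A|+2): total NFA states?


Syntax tree has 4 char leaf(s), 1 union(s), 2 star(s)
chars contribute 4×2 = 8; each union adds +2; each star adds +2
Total: 8 + 2 + 4 = 14 states


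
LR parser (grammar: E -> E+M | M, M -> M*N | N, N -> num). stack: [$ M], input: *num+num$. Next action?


shift '*' to continue M -> M*N
Action: shift


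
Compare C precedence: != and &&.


'!=' is equality (level 6); '&&' is logical AND (level 2)
Higher level binds tighter
'!=' has higher precedence than '&&'


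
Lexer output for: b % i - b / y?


Scan left to right, longest-match per lexeme
Tokens: ID(b), OP(%), ID(i), OP(-), ID(b), OP(/), ID(y)


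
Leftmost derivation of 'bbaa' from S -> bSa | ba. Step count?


Derivation: S => bSa => bbaa
Steps: 2


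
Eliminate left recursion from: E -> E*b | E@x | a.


Left-recursive alternatives: E*b, E@x; non-recursive: a
Introduce E': E -> aE', E' -> *bE' | @xE' | ε


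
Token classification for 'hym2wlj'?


Pattern: letter/underscore followed by alphanumerics, not a keyword
Type: IDENTIFIER


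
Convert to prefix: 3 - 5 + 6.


left-to-right (same/higher precedence on left): tree is (+ (- 3 5) 6)
Prefix: + - 3 5 6


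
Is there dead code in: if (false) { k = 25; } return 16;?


condition is constant false, so the whole block is unreachable
Dead: 'if (false) { k = 25; }'


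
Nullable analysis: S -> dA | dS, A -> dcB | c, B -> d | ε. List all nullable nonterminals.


A nonterminal is nullable iff some alternative derives ε (directly, or every symbol in it is nullable)
Nullable: {B}


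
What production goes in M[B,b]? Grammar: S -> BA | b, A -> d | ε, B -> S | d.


For [B, b]: 'b' ∈ FIRST(S)
Entry: B -> S


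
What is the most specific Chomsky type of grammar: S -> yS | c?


Right-linear: every RHS is a terminal or a terminal followed by one nonterminal
Classification: Type 3 (Regular)


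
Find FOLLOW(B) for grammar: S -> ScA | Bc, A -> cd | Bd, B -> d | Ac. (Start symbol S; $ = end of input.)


$ ∈ FOLLOW(S). For each A -> αBβ: add FIRST(β)\{ε} to FOLLOW(B); if β nullable, add FOLLOW(A).
FOLLOW(B) = {c, d}


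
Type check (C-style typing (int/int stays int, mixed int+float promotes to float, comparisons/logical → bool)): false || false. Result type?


Operand types: bool || bool
Rule: logical operators take bool operands and yield bool
Result type: bool


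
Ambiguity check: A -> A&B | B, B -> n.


precedence layered via separate nonterminal B: deterministic
Unambiguous


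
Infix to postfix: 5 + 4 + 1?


Left to right (same or higher precedence on left)
Postfix: 5 4 + 1 +


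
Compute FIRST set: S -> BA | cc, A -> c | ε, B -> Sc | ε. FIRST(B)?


Per alternative of B: FIRST(Sc) = {c}; FIRST(ε) = {ε}
FIRST(B) = {c, ε}


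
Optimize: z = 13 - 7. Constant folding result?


13 - 7 = 6 at compile time
Optimized: z = 6


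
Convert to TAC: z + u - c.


Break into single-operator statements:
t1 = z + u
t2 = t1 - c


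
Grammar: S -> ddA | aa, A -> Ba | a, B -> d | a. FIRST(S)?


Per alternative of S: FIRST(ddA) = {d}; FIRST(aa) = {a}
FIRST(S) = {a, d}


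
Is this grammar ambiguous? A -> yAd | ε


balanced y^n…d^n: each string has a unique parse
Unambiguous


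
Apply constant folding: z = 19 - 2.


19 - 2 = 17 at compile time
Optimized: z = 17


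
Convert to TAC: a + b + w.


Break into single-operator statements:
t1 = a + b
t2 = t1 + w


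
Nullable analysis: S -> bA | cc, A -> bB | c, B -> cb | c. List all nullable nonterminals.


A nonterminal is nullable iff some alternative derives ε (directly, or every symbol in it is nullable)
Nullable: {}


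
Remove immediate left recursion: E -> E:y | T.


Left-recursive alternatives: E:y; non-recursive: T
Introduce E': E -> TE', E' -> :yE' | ε


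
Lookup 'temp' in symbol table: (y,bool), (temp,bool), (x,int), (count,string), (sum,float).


Lookup 'temp' → type bool


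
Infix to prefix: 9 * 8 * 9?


left-to-right (same/higher precedence on left): tree is (* (* 9 8) 9)
Prefix: * * 9 8 9


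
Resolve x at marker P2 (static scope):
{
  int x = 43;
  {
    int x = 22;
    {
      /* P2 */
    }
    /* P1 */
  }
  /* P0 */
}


P2's block does not declare x; resolves to the enclosing declaration at depth 1
x = 22


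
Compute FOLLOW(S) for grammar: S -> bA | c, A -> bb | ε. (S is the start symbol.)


$ ∈ FOLLOW(S). For each A -> αBβ: add FIRST(β)\{ε} to FOLLOW(B); if β nullable, add FOLLOW(A).
FOLLOW(S) = {$}


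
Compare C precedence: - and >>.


'-' is additive (level 9); '>>' is shift (level 8)
Higher level binds tighter
'-' has higher precedence than '>>'


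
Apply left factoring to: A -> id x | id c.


Common prefix: 'id'
Factored: A -> id A', A' -> x | c


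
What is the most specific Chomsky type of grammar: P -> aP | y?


Right-linear: every RHS is a terminal or a terminal followed by one nonterminal
Classification: Type 3 (Regular)


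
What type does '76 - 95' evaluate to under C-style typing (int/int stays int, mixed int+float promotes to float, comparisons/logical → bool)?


Operand types: int - int
Rule: mixed int/float promotes to float; int/int stays int
Result type: int


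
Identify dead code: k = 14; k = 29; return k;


first assignment to k is overwritten before any read
Dead: 'k = 14'


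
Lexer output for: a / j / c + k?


Scan left to right, longest-match per lexeme
Tokens: ID(a), OP(/), ID(j), OP(/), ID(c), OP(+), ID(k)


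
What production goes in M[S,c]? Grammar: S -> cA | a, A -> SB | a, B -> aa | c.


For [S, c]: 'c' ∈ FIRST(cA)
Entry: S -> cA


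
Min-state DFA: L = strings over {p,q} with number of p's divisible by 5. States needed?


Track (count of p) mod 5: states 0..4, accept at 0
Minimal DFA: 5 states


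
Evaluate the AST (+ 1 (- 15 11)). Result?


Evaluate inner: (- 15 11) = 4
Evaluate root: (+ 1 4) = 5
Result: 5


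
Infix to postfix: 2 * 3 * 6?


Left to right (same or higher precedence on left)
Postfix: 2 3 * 6 *


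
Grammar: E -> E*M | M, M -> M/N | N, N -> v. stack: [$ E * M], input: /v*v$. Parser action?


'/' can extend M; shift to build M -> M/N
Action: shift


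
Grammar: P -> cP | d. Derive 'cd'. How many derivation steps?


Derivation: P => cP => cd
Steps: 2


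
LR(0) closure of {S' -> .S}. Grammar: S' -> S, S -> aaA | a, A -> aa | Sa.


Start: S' -> .S
For each item with dot before a nonterminal B, add B -> .γ for every B-production
Closure: [S' -> .S, S -> .aaA, S -> .a]


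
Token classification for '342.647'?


Pattern: digits with a decimal point
Type: FLOAT_LITERAL


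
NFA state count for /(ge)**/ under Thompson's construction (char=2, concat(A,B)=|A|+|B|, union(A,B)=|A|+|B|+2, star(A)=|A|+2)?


Syntax tree has 2 char leaf(s), 0 union(s), 2 star(s)
chars contribute 2×2 = 4; each union adds +2; each star adds +2
Total: 4 + 0 + 4 = 8 states


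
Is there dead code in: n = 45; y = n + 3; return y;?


n is read by y's definition; y is returned
No dead code


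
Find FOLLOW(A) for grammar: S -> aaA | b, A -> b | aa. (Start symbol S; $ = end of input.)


$ ∈ FOLLOW(S). For each A -> αBβ: add FIRST(β)\{ε} to FOLLOW(B); if β nullable, add FOLLOW(A).
FOLLOW(A) = {$}


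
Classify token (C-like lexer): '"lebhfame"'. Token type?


Pattern: double-quoted sequence
Type: STRING_LITERAL


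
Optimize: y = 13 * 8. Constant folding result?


13 * 8 = 104 at compile time
Optimized: y = 104


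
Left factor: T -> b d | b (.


Common prefix: 'b'
Factored: T -> b T', T' -> d | (


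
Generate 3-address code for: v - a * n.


Break into single-operator statements:
t1 = a * n
t2 = v - t1


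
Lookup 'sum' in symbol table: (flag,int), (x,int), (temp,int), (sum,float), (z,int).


Lookup 'sum' → type float


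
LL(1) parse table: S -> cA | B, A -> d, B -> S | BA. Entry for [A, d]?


For [A, d]: 'd' ∈ FIRST(d)
Entry: A -> d


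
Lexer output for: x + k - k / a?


Scan left to right, longest-match per lexeme
Tokens: ID(x), OP(+), ID(k), OP(-), ID(k), OP(/), ID(a)


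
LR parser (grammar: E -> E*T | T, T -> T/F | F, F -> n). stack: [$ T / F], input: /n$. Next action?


handle 'T/F' on top
Action: reduce (T -> T/F)


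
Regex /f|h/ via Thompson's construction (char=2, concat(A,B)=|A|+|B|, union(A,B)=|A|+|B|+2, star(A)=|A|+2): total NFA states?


Syntax tree has 2 char leaf(s), 1 union(s), 0 star(s)
chars contribute 2×2 = 4; each union adds +2; each star adds +2
Total: 4 + 2 + 0 = 6 states


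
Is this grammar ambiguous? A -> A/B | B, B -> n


precedence layered via separate nonterminal B: deterministic
Unambiguous


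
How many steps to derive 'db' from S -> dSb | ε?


Derivation: S => dSb => db
Steps: 2


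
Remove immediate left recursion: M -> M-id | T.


Left-recursive alternatives: M-id; non-recursive: T
Introduce M': M -> TM', M' -> -idM' | ε


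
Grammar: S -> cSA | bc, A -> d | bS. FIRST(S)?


Per alternative of S: FIRST(cSA) = {c}; FIRST(bc) = {b}
FIRST(S) = {b, c}


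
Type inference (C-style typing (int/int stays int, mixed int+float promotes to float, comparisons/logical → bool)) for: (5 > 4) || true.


Operand types: bool || bool
Rule: logical operators take bool operands and yield bool
Result type: bool


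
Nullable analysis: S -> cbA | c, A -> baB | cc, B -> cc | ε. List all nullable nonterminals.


A nonterminal is nullable iff some alternative derives ε (directly, or every symbol in it is nullable)
Nullable: {B}


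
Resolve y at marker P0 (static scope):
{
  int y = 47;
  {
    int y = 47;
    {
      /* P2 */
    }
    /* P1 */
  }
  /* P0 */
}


y declared in the same block as P0
y = 47


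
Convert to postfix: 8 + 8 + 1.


Left to right (same or higher precedence on left)
Postfix: 8 8 + 1 +


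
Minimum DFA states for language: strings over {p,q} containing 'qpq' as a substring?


KMP-style automaton: 3 progress states + 1 absorbing accept = 4
Minimal DFA: 4 states


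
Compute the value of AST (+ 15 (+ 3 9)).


Evaluate inner: (+ 3 9) = 12
Evaluate root: (+ 15 12) = 27
Result: 27


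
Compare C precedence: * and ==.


'*' is multiplicative (level 10); '==' is equality (level 6)
Higher level binds tighter
'*' has higher precedence than '=='


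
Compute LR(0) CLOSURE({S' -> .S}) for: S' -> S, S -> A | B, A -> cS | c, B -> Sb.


Start: S' -> .S
For each item with dot before a nonterminal B, add B -> .γ for every B-production
Closure: [S' -> .S, S -> .A, S -> .B, A -> .cS, A -> .c, B -> .Sb]


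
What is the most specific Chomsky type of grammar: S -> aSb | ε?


Single nonterminal LHS, but a^n b^n is not regular
Classification: Type 2 (Context-Free)


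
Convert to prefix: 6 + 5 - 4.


left-to-right (same/higher precedence on left): tree is (- (+ 6 5) 4)
Prefix: - + 6 5 4


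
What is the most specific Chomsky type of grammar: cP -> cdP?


LHS has context (more than one symbol) and |LHS| ≤ |RHS|
Classification: Type 1 (Context-Sensitive)


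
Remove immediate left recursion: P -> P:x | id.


Left-recursive alternatives: P:x; non-recursive: id
Introduce P': P -> idP', P' -> :xP' | ε


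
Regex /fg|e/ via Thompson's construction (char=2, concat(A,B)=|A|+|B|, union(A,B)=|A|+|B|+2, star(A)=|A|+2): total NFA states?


Syntax tree has 3 char leaf(s), 1 union(s), 0 star(s)
chars contribute 3×2 = 6; each union adds +2; each star adds +2
Total: 6 + 2 + 0 = 8 states


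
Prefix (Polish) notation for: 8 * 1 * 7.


left-to-right (same/higher precedence on left): tree is (* (* 8 1) 7)
Prefix: * * 8 1 7


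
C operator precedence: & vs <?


'<' is relational (level 7); '&' is bitwise AND (level 5)
Higher level binds tighter
'<' has higher precedence than '&'


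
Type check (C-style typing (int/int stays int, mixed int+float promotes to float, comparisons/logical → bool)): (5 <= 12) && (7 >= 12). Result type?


Operand types: bool && bool
Rule: logical operators take bool operands and yield bool
Result type: bool


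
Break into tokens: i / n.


Scan left to right, longest-match per lexeme
Tokens: ID(i), OP(/), ID(n)


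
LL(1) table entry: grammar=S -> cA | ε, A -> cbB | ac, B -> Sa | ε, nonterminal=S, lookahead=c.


For [S, c]: 'c' ∈ FIRST(cA)
Entry: S -> cA


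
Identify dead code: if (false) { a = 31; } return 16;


condition is constant false, so the whole block is unreachable
Dead: 'if (false) { a = 31; }'


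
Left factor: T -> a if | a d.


Common prefix: 'a'
Factored: T -> a T', T' -> if | d


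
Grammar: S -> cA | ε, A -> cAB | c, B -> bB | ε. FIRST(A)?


Per alternative of A: FIRST(cAB) = {c}; FIRST(c) = {c}
FIRST(A) = {c}


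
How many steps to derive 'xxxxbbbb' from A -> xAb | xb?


Derivation: A => xAb => xxAbb => xxxAbbb => xxxxbbbb
Steps: 4


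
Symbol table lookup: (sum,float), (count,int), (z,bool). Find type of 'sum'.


Lookup 'sum' → type float


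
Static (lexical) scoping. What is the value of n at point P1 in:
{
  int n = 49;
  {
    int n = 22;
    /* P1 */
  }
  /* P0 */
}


n declared in the same block as P1
n = 22


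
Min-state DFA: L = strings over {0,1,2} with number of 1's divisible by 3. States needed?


Track (count of 1) mod 3: states 0..2, accept at 0
Minimal DFA: 3 states


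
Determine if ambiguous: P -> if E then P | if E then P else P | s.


dangling else: 'if E then if E then s else s' parses two ways
Ambiguous


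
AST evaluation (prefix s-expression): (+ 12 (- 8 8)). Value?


Evaluate inner: (- 8 8) = 0
Evaluate root: (+ 12 0) = 12
Result: 12


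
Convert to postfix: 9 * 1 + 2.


Left to right (same or higher precedence on left)
Postfix: 9 1 * 2 +


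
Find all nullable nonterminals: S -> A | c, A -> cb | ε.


A nonterminal is nullable iff some alternative derives ε (directly, or every symbol in it is nullable)
Nullable: {A, S}


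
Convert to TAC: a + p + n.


Break into single-operator statements:
t1 = a + p
t2 = t1 + n


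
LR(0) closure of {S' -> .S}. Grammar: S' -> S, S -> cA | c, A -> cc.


Start: S' -> .S
For each item with dot before a nonterminal B, add B -> .γ for every B-production
Closure: [S' -> .S, S -> .cA, S -> .c]


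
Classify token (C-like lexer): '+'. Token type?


Pattern: operator symbol
Type: OPERATOR


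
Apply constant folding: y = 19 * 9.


19 * 9 = 171 at compile time
Optimized: y = 171


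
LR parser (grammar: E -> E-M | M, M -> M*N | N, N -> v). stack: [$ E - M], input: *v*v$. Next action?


'*' can extend M; shift to build M -> M*N
Action: shift


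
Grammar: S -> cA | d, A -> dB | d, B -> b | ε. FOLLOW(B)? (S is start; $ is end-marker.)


$ ∈ FOLLOW(S). For each A -> αBβ: add FIRST(β)\{ε} to FOLLOW(B); if β nullable, add FOLLOW(A).
FOLLOW(B) = {$}


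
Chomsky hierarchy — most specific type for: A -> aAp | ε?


Single nonterminal LHS, but a^n p^n is not regular
Classification: Type 2 (Context-Free)


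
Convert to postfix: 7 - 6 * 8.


* has higher precedence, evaluate 6*8 first
Postfix: 7 6 8 * -


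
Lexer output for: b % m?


Scan left to right, longest-match per lexeme
Tokens: ID(b), OP(%), ID(m)


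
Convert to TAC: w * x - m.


Break into single-operator statements:
t1 = w * x
t2 = t1 - m


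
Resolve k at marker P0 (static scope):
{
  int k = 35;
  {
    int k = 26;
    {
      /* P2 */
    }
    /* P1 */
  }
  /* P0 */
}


k declared in the same block as P0
k = 35


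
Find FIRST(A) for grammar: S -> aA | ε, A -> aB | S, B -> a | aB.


Per alternative of A: FIRST(aB) = {a}; FIRST(S) = {a, ε}
FIRST(A) = {a, ε}


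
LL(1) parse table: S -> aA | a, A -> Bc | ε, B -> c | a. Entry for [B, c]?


For [B, c]: 'c' ∈ FIRST(c)
Entry: B -> c


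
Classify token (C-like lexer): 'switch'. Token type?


Pattern: reserved word
Type: KEYWORD


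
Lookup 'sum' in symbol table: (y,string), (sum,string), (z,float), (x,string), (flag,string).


Lookup 'sum' → type string


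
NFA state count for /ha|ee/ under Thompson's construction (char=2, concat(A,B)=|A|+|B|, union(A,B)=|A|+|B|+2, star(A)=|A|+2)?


Syntax tree has 4 char leaf(s), 1 union(s), 0 star(s)
chars contribute 4×2 = 8; each union adds +2; each star adds +2
Total: 8 + 2 + 0 = 10 states


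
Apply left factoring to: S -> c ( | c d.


Common prefix: 'c'
Factored: S -> c S', S' -> ( | d


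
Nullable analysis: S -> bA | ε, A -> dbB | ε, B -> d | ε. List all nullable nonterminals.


A nonterminal is nullable iff some alternative derives ε (directly, or every symbol in it is nullable)
Nullable: {A, B, S}


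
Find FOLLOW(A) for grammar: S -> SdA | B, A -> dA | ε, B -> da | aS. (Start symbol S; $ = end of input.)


$ ∈ FOLLOW(S). For each A -> αBβ: add FIRST(β)\{ε} to FOLLOW(B); if β nullable, add FOLLOW(A).
FOLLOW(A) = {$, d}


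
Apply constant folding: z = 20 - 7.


20 - 7 = 13 at compile time
Optimized: z = 13


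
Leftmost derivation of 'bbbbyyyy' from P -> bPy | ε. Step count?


Derivation: P => bPy => bbPyy => bbbPyyy => bbbbPyyyy => bbbbyyyy
Steps: 5


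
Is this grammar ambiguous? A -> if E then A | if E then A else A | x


dangling else: 'if E then if E then x else x' parses two ways
Ambiguous


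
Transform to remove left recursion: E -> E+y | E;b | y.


Left-recursive alternatives: E+y, E;b; non-recursive: y
Introduce E': E -> yE', E' -> +yE' | ;bE' | ε


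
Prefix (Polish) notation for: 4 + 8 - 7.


left-to-right (same/higher precedence on left): tree is (- (+ 4 8) 7)
Prefix: - + 4 8 7


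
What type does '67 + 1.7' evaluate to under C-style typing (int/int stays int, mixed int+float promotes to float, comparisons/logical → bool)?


Operand types: int + float
Rule: mixed int/float promotes to float; int/int stays int
Result type: float


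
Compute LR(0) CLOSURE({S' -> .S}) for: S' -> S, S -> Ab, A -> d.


Start: S' -> .S
For each item with dot before a nonterminal B, add B -> .γ for every B-production
Closure: [S' -> .S, S -> .Ab, A -> .d]


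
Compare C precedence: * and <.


'*' is multiplicative (level 10); '<' is relational (level 7)
Higher level binds tighter
'*' has higher precedence than '<'


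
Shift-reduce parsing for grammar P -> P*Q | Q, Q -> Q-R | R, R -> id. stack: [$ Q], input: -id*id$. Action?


shift '-' to continue Q -> Q-R
Action: shift


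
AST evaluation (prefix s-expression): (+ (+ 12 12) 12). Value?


Evaluate inner: (+ 12 12) = 24
Evaluate root: (+ 24 12) = 36
Result: 36


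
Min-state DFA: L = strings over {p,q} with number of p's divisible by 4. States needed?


Track (count of p) mod 4: states 0..3, accept at 0
Minimal DFA: 4 states


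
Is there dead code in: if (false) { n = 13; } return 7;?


condition is constant false, so the whole block is unreachable
Dead: 'if (false) { n = 13; }'


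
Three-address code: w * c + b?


Break into single-operator statements:
t1 = w * c
t2 = t1 + b


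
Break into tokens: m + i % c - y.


Scan left to right, longest-match per lexeme
Tokens: ID(m), OP(+), ID(i), OP(%), ID(c), OP(-), ID(y)


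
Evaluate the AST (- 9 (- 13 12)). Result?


Evaluate inner: (- 13 12) = 1
Evaluate root: (- 9 1) = 8
Result: 8


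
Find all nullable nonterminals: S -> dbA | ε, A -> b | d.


A nonterminal is nullable iff some alternative derives ε (directly, or every symbol in it is nullable)
Nullable: {S}


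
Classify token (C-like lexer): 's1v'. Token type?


Pattern: letter/underscore followed by alphanumerics, not a keyword
Type: IDENTIFIER


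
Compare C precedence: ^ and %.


'%' is multiplicative (level 10); '^' is bitwise XOR (level 4)
Higher level binds tighter
'%' has higher precedence than '^'


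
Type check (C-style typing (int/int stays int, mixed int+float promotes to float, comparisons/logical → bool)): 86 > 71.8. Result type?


Operand types: int > float
Rule: comparison yields bool
Result type: bool


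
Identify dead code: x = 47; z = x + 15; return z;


x is read by z's definition; z is returned
No dead code


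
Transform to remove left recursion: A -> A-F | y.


Left-recursive alternatives: A-F; non-recursive: y
Introduce A': A -> yA', A' -> -FA' | ε


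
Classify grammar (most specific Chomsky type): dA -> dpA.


LHS has context (more than one symbol) and |LHS| ≤ |RHS|
Classification: Type 1 (Context-Sensitive)


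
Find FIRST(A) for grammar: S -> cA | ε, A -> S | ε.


Per alternative of A: FIRST(S) = {c, ε}; FIRST(ε) = {ε}
FIRST(A) = {c, ε}


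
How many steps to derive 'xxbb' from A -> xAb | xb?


Derivation: A => xAb => xxbb
Steps: 2


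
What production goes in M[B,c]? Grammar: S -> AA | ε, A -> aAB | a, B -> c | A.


For [B, c]: 'c' ∈ FIRST(c)
Entry: B -> c


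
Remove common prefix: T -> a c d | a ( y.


Common prefix: 'a'
Factored: T -> a T', T' -> c d | ( y


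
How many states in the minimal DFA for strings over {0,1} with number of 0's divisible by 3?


Track (count of 0) mod 3: states 0..2, accept at 0
Minimal DFA: 3 states


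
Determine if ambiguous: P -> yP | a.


right-linear, alternatives start with distinct terminals 'y' vs 'a': unique leftmost derivation
Unambiguous


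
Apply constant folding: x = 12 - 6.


12 - 6 = 6 at compile time
Optimized: x = 6


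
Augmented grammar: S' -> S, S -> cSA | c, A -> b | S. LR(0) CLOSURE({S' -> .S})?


Start: S' -> .S
For each item with dot before a nonterminal B, add B -> .γ for every B-production
Closure: [S' -> .S, S -> .cSA, S -> .c]


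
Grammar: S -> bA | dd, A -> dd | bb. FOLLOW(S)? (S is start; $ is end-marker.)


$ ∈ FOLLOW(S). For each A -> αBβ: add FIRST(β)\{ε} to FOLLOW(B); if β nullable, add FOLLOW(A).
FOLLOW(S) = {$}


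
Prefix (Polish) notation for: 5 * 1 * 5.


left-to-right (same/higher precedence on left): tree is (* (* 5 1) 5)
Prefix: * * 5 1 5


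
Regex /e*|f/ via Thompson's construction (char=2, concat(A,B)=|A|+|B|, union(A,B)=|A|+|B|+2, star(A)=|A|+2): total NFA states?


Syntax tree has 2 char leaf(s), 1 union(s), 1 star(s)
chars contribute 2×2 = 4; each union adds +2; each star adds +2
Total: 4 + 2 + 2 = 8 states


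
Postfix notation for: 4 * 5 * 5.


Left to right (same or higher precedence on left)
Postfix: 4 5 * 5 *


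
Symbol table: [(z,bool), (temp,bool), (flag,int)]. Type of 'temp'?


Lookup 'temp' → type bool


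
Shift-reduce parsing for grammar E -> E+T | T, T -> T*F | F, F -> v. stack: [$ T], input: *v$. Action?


shift '*' to continue T -> T*F
Action: shift


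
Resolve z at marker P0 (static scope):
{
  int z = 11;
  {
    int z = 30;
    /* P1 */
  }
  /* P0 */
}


z declared in the same block as P0
z = 11


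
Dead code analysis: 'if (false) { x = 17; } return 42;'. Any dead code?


condition is constant false, so the whole block is unreachable
Dead: 'if (false) { x = 17; }'


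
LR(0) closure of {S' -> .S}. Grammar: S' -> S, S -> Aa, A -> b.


Start: S' -> .S
For each item with dot before a nonterminal B, add B -> .γ for every B-production
Closure: [S' -> .S, S -> .Aa, A -> .b]


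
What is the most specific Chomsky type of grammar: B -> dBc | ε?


Single nonterminal LHS, but d^n c^n is not regular
Classification: Type 2 (Context-Free)


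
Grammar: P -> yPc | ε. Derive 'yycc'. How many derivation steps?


Derivation: P => yPc => yyPcc => yycc
Steps: 3


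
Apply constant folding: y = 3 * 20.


3 * 20 = 60 at compile time
Optimized: y = 60


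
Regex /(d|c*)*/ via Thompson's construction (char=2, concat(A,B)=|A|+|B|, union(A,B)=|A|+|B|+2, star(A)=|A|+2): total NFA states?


Syntax tree has 2 char leaf(s), 1 union(s), 2 star(s)
chars contribute 2×2 = 4; each union adds +2; each star adds +2
Total: 4 + 2 + 4 = 10 states


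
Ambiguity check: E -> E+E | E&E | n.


'n+n&n' has two parse trees (no precedence encoded between + and &)
Ambiguous


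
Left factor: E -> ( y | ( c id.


Common prefix: '('
Factored: E -> ( E', E' -> y | c id


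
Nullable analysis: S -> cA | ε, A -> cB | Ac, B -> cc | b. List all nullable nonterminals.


A nonterminal is nullable iff some alternative derives ε (directly, or every symbol in it is nullable)
Nullable: {S}


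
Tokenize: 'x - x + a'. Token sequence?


Scan left to right, longest-match per lexeme
Tokens: ID(x), OP(-), ID(x), OP(+), ID(a)


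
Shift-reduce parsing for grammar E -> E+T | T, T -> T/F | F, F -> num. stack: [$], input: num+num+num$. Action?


no handle on stack; shift 'num'
Action: shift


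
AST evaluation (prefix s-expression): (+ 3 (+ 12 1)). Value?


Evaluate inner: (+ 12 1) = 13
Evaluate root: (+ 3 13) = 16
Result: 16


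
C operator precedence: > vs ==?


'>' is relational (level 7); '==' is equality (level 6)
Higher level binds tighter
'>' has higher precedence than '=='


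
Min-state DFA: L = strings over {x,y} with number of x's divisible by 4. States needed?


Track (count of x) mod 4: states 0..3, accept at 0
Minimal DFA: 4 states


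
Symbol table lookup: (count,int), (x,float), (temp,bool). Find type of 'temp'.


Lookup 'temp' → type bool


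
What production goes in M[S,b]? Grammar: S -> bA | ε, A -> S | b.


For [S, b]: 'b' ∈ FIRST(bA)
Entry: S -> bA


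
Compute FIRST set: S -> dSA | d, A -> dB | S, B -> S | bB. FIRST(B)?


Per alternative of B: FIRST(S) = {d}; FIRST(bB) = {b}
FIRST(B) = {b, d}
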